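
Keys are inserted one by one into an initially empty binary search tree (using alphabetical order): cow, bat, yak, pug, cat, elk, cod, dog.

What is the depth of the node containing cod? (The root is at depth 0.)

Resulting structure (node: left, right):
  cow: L=bat, R=yak
  bat: L=–, R=cat
  yak: L=pug, R=–
  pug: L=elk, R=–
  cat: L=–, R=cod
  elk: L=dog, R=–
  cod: L=–, R=–
  dog: L=–, R=–

Path to cod: cow → bat → cat → cod, which is 3 edges.

3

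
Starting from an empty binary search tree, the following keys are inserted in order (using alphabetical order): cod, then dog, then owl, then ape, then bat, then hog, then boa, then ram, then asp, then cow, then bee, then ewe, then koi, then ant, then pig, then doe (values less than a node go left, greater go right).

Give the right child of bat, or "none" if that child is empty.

Resulting structure (node: left, right):
  cod: L=ape, R=dog
  dog: L=cow, R=owl
  owl: L=hog, R=ram
  ape: L=ant, R=bat
  bat: L=asp, R=boa
  hog: L=ewe, R=koi
  boa: L=bee, R=–
  ram: L=pig, R=–
  asp: L=–, R=–
  cow: L=–, R=doe
  bee: L=–, R=–
  ewe: L=–, R=–
  koi: L=–, R=–
  ant: L=–, R=–
  pig: L=–, R=–
  doe: L=–, R=–

boa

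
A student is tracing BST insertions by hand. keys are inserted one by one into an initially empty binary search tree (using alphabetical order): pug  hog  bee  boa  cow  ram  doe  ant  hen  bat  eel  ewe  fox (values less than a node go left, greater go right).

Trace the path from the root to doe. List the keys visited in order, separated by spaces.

Resulting structure (node: left, right):
  pug: L=hog, R=ram
  hog: L=bee, R=–
  bee: L=ant, R=boa
  boa: L=–, R=cow
  cow: L=–, R=doe
  ram: L=–, R=–
  doe: L=–, R=hen
  ant: L=–, R=bat
  hen: L=eel, R=–
  bat: L=–, R=–
  eel: L=–, R=ewe
  ewe: L=–, R=fox
  fox: L=–, R=–

pug hog bee boa cow doe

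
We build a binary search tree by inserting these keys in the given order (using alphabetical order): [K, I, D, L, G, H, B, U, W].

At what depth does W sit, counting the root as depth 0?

K: root
I: left child of K (depth 1)
D: left child of I (depth 2)
L: right child of K (depth 1)
G: right child of D (depth 3)
H: right child of G (depth 4)
B: left child of D (depth 3)
U: right child of L (depth 2)
W: right child of U (depth 3)

Path to W: K → L → U → W, which is 3 edges.

3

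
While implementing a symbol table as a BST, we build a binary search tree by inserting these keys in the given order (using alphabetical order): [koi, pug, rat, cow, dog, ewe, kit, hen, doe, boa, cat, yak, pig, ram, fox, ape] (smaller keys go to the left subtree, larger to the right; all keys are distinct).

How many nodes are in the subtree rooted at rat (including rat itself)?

3

Resulting structure (node: left, right):
  koi: L=cow, R=pug
  pug: L=pig, R=rat
  rat: L=ram, R=yak
  cow: L=boa, R=dog
  dog: L=doe, R=ewe
  ewe: L=–, R=kit
  kit: L=hen, R=–
  hen: L=fox, R=–
  doe: L=–, R=–
  boa: L=ape, R=cat
  cat: L=–, R=–
  yak: L=–, R=–
  pig: L=–, R=–
  ram: L=–, R=–
  fox: L=–, R=–
  ape: L=–, R=–

Subtree rooted at rat contains: rat, ram, yak — 3 nodes.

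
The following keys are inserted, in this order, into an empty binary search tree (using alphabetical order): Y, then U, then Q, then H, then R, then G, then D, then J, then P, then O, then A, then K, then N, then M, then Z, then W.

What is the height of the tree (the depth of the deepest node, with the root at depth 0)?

9

Insert Y: tree is empty, so Y becomes the root.
Insert U: U < Y → go left. Place as left child of Y.
Insert Q: Q < Y → go left; Q < U → go left. Place as left child of U.
Insert H: H < Y → go left; H < U → go left; H < Q → go left. Place as left child of Q.
Insert R: R < Y → go left; R < U → go left; R > Q → go right. Place as right child of Q.
Insert G: G < Y → go left; G < U → go left; G < Q → go left; G < H → go left. Place as left child of H.
Insert D: D < Y → go left; D < U → go left; D < Q → go left; D < H → go left; D < G → go left. Place as left child of G.
Insert J: J < Y → go left; J < U → go left; J < Q → go left; J > H → go right. Place as right child of H.
Insert P: P < Y → go left; P < U → go left; P < Q → go left; P > H → go right; P > J → go right. Place as right child of J.
Insert O: O < Y → go left; O < U → go left; O < Q → go left; O > H → go right; O > J → go right; O < P → go left. Place as left child of P.
Insert A: A < Y → go left; A < U → go left; A < Q → go left; A < H → go left; A < G → go left; A < D → go left. Place as left child of D.
Insert K: K < Y → go left; K < U → go left; K < Q → go left; K > H → go right; K > J → go right; K < P → go left; K < O → go left. Place as left child of O.
Insert N: N < Y → go left; N < U → go left; N < Q → go left; N > H → go right; N > J → go right; N < P → go left; N < O → go left; N > K → go right. Place as right child of K.
Insert M: M < Y → go left; M < U → go left; M < Q → go left; M > H → go right; M > J → go right; M < P → go left; M < O → go left; M > K → go right; M < N → go left. Place as left child of N.
Insert Z: Z > Y → go right. Place as right child of Y.
Insert W: W < Y → go left; W > U → go right. Place as right child of U.

The deepest node is M at depth 9.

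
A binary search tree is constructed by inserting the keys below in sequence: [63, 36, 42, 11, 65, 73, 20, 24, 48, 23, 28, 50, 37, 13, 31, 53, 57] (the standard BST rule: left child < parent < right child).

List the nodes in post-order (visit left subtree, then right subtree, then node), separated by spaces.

63: root
36: left child of 63 (depth 1)
42: right child of 36 (depth 2)
11: left child of 36 (depth 2)
65: right child of 63 (depth 1)
73: right child of 65 (depth 2)
20: right child of 11 (depth 3)
24: right child of 20 (depth 4)
48: right child of 42 (depth 3)
23: left child of 24 (depth 5)
28: right child of 24 (depth 5)
50: right child of 48 (depth 4)
37: left child of 42 (depth 3)
13: left child of 20 (depth 4)
31: right child of 28 (depth 6)
53: right child of 50 (depth 5)
57: right child of 53 (depth 6)

13 23 31 28 24 20 11 37 57 53 50 48 42 36 73 65 63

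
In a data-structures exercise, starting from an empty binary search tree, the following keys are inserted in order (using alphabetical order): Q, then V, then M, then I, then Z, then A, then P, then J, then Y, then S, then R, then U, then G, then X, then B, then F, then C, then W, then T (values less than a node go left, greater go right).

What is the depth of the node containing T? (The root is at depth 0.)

Resulting structure (node: left, right):
  Q: L=M, R=V
  V: L=S, R=Z
  M: L=I, R=P
  I: L=A, R=J
  Z: L=Y, R=–
  A: L=–, R=G
  P: L=–, R=–
  J: L=–, R=–
  Y: L=X, R=–
  S: L=R, R=U
  R: L=–, R=–
  U: L=T, R=–
  G: L=B, R=–
  X: L=W, R=–
  B: L=–, R=F
  F: L=C, R=–
  C: L=–, R=–
  W: L=–, R=–
  T: L=–, R=–

Path to T: Q → V → S → U → T, which is 4 edges.

4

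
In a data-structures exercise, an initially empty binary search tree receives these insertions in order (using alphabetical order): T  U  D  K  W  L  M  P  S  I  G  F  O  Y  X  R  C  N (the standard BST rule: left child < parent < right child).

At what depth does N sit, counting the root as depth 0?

7

Resulting structure (node: left, right):
  T: L=D, R=U
  U: L=–, R=W
  D: L=C, R=K
  K: L=I, R=L
  W: L=–, R=Y
  L: L=–, R=M
  M: L=–, R=P
  P: L=O, R=S
  S: L=R, R=–
  I: L=G, R=–
  G: L=F, R=–
  F: L=–, R=–
  O: L=N, R=–
  Y: L=X, R=–
  X: L=–, R=–
  R: L=–, R=–
  C: L=–, R=–
  N: L=–, R=–

Path to N: T → D → K → L → M → P → O → N, which is 7 edges.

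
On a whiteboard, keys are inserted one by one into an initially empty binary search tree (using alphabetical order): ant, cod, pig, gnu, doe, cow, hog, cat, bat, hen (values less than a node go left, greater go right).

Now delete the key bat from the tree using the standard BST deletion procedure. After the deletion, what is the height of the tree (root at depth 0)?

5

ant: root
cod: right child of ant (depth 1)
pig: right child of cod (depth 2)
gnu: left child of pig (depth 3)
doe: left child of gnu (depth 4)
cow: left child of doe (depth 5)
hog: right child of gnu (depth 4)
cat: left child of cod (depth 2)
bat: left child of cat (depth 3)
hen: left child of hog (depth 5)

Delete bat (at most one child — splice it out).
After deletion, deepest node is cow at depth 5.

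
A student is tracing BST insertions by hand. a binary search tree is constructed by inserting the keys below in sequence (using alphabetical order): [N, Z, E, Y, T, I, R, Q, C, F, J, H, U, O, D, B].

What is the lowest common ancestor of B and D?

C

N: root
Z: right child of N (depth 1)
E: left child of N (depth 1)
Y: left child of Z (depth 2)
T: left child of Y (depth 3)
I: right child of E (depth 2)
R: left child of T (depth 4)
Q: left child of R (depth 5)
C: left child of E (depth 2)
F: left child of I (depth 3)
J: right child of I (depth 3)
H: right child of F (depth 4)
U: right child of T (depth 4)
O: left child of Q (depth 6)
D: right child of C (depth 3)
B: left child of C (depth 3)

Path to B: N → E → C → B
Path to D: N → E → C → D
The paths share a prefix ending at C, then split left and right.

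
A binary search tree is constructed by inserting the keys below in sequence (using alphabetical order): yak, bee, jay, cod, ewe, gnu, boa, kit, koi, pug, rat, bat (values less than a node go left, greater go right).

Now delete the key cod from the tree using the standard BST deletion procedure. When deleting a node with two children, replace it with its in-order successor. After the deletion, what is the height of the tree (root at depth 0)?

yak: root
bee: left child of yak (depth 1)
jay: right child of bee (depth 2)
cod: left child of jay (depth 3)
ewe: right child of cod (depth 4)
gnu: right child of ewe (depth 5)
boa: left child of cod (depth 4)
kit: right child of jay (depth 3)
koi: right child of kit (depth 4)
pug: right child of koi (depth 5)
rat: right child of pug (depth 6)
bat: left child of bee (depth 2)

Delete cod (two children — replace with in-order successor).
After deletion, deepest node is rat at depth 6.

6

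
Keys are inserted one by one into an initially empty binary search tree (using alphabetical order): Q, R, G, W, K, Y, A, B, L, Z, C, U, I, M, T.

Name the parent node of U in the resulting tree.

Q: root
R: right child of Q (depth 1)
G: left child of Q (depth 1)
W: right child of R (depth 2)
K: right child of G (depth 2)
Y: right child of W (depth 3)
A: left child of G (depth 2)
B: right child of A (depth 3)
L: right child of K (depth 3)
Z: right child of Y (depth 4)
C: right child of B (depth 4)
U: left child of W (depth 3)
I: left child of K (depth 3)
M: right child of L (depth 4)
T: left child of U (depth 4)

W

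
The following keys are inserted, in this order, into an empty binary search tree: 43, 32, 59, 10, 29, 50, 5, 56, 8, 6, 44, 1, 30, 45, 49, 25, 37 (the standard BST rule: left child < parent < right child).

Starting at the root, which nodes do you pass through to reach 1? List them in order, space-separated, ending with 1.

43: root
32: left child of 43 (depth 1)
59: right child of 43 (depth 1)
10: left child of 32 (depth 2)
29: right child of 10 (depth 3)
50: left child of 59 (depth 2)
5: left child of 10 (depth 3)
56: right child of 50 (depth 3)
8: right child of 5 (depth 4)
6: left child of 8 (depth 5)
44: left child of 50 (depth 3)
1: left child of 5 (depth 4)
30: right child of 29 (depth 4)
45: right child of 44 (depth 4)
49: right child of 45 (depth 5)
25: left child of 29 (depth 4)
37: right child of 32 (depth 2)

43 32 10 5 1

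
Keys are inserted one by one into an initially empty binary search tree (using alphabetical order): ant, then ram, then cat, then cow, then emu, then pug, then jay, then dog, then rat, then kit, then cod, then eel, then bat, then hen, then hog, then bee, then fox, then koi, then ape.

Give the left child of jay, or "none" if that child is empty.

hen

Insert ant: tree is empty, so ant becomes the root.
Insert ram: ram > ant → go right. Place as right child of ant.
Insert cat: cat > ant → go right; cat < ram → go left. Place as left child of ram.
Insert cow: cow > ant → go right; cow < ram → go left; cow > cat → go right. Place as right child of cat.
Insert emu: emu > ant → go right; emu < ram → go left; emu > cat → go right; emu > cow → go right. Place as right child of cow.
Insert pug: pug > ant → go right; pug < ram → go left; pug > cat → go right; pug > cow → go right; pug > emu → go right. Place as right child of emu.
Insert jay: jay > ant → go right; jay < ram → go left; jay > cat → go right; jay > cow → go right; jay > emu → go right; jay < pug → go left. Place as left child of pug.
Insert dog: dog > ant → go right; dog < ram → go left; dog > cat → go right; dog > cow → go right; dog < emu → go left. Place as left child of emu.
Insert rat: rat > ant → go right; rat > ram → go right. Place as right child of ram.
Insert kit: kit > ant → go right; kit < ram → go left; kit > cat → go right; kit > cow → go right; kit > emu → go right; kit < pug → go left; kit > jay → go right. Place as right child of jay.
Insert cod: cod > ant → go right; cod < ram → go left; cod > cat → go right; cod < cow → go left. Place as left child of cow.
Insert eel: eel > ant → go right; eel < ram → go left; eel > cat → go right; eel > cow → go right; eel < emu → go left; eel > dog → go right. Place as right child of dog.
Insert bat: bat > ant → go right; bat < ram → go left; bat < cat → go left. Place as left child of cat.
Insert hen: hen > ant → go right; hen < ram → go left; hen > cat → go right; hen > cow → go right; hen > emu → go right; hen < pug → go left; hen < jay → go left. Place as left child of jay.
Insert hog: hog > ant → go right; hog < ram → go left; hog > cat → go right; hog > cow → go right; hog > emu → go right; hog < pug → go left; hog < jay → go left; hog > hen → go right. Place as right child of hen.
Insert bee: bee > ant → go right; bee < ram → go left; bee < cat → go left; bee > bat → go right. Place as right child of bat.
Insert fox: fox > ant → go right; fox < ram → go left; fox > cat → go right; fox > cow → go right; fox > emu → go right; fox < pug → go left; fox < jay → go left; fox < hen → go left. Place as left child of hen.
Insert koi: koi > ant → go right; koi < ram → go left; koi > cat → go right; koi > cow → go right; koi > emu → go right; koi < pug → go left; koi > jay → go right; koi > kit → go right. Place as right child of kit.
Insert ape: ape > ant → go right; ape < ram → go left; ape < cat → go left; ape < bat → go left. Place as left child of bat.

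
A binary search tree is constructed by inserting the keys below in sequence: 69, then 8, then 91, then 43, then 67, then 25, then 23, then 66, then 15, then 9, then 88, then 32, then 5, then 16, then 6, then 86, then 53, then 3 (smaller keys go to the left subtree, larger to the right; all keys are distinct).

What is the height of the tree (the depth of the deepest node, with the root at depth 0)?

69: root
8: left child of 69 (depth 1)
91: right child of 69 (depth 1)
43: right child of 8 (depth 2)
67: right child of 43 (depth 3)
25: left child of 43 (depth 3)
23: left child of 25 (depth 4)
66: left child of 67 (depth 4)
15: left child of 23 (depth 5)
9: left child of 15 (depth 6)
88: left child of 91 (depth 2)
32: right child of 25 (depth 4)
5: left child of 8 (depth 2)
16: right child of 15 (depth 6)
6: right child of 5 (depth 3)
86: left child of 88 (depth 3)
53: left child of 66 (depth 5)
3: left child of 5 (depth 3)

The deepest node is 9 at depth 6.

6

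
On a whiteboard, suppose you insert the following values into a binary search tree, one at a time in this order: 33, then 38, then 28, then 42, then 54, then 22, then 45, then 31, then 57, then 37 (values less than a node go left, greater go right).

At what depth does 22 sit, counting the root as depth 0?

Insert 33: tree is empty, so 33 becomes the root.
Insert 38: 38 > 33 → go right. Place as right child of 33.
Insert 28: 28 < 33 → go left. Place as left child of 33.
Insert 42: 42 > 33 → go right; 42 > 38 → go right. Place as right child of 38.
Insert 54: 54 > 33 → go right; 54 > 38 → go right; 54 > 42 → go right. Place as right child of 42.
Insert 22: 22 < 33 → go left; 22 < 28 → go left. Place as left child of 28.
Insert 45: 45 > 33 → go right; 45 > 38 → go right; 45 > 42 → go right; 45 < 54 → go left. Place as left child of 54.
Insert 31: 31 < 33 → go left; 31 > 28 → go right. Place as right child of 28.
Insert 57: 57 > 33 → go right; 57 > 38 → go right; 57 > 42 → go right; 57 > 54 → go right. Place as right child of 54.
Insert 37: 37 > 33 → go right; 37 < 38 → go left. Place as left child of 38.

Path to 22: 33 → 28 → 22, which is 2 edges.

2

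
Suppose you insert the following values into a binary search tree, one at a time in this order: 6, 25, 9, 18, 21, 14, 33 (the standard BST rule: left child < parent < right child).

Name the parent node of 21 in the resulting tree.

18

Insert 6: tree is empty, so 6 becomes the root.
Insert 25: 25 > 6 → go right. Place as right child of 6.
Insert 9: 9 > 6 → go right; 9 < 25 → go left. Place as left child of 25.
Insert 18: 18 > 6 → go right; 18 < 25 → go left; 18 > 9 → go right. Place as right child of 9.
Insert 21: 21 > 6 → go right; 21 < 25 → go left; 21 > 9 → go right; 21 > 18 → go right. Place as right child of 18.
Insert 14: 14 > 6 → go right; 14 < 25 → go left; 14 > 9 → go right; 14 < 18 → go left. Place as left child of 18.
Insert 33: 33 > 6 → go right; 33 > 25 → go right. Place as right child of 25.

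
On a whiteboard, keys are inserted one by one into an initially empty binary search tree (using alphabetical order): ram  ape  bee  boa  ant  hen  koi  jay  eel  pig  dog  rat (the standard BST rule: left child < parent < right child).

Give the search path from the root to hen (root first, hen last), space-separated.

ram ape bee boa hen

Insert ram: tree is empty, so ram becomes the root.
Insert ape: ape < ram → go left. Place as left child of ram.
Insert bee: bee < ram → go left; bee > ape → go right. Place as right child of ape.
Insert boa: boa < ram → go left; boa > ape → go right; boa > bee → go right. Place as right child of bee.
Insert ant: ant < ram → go left; ant < ape → go left. Place as left child of ape.
Insert hen: hen < ram → go left; hen > ape → go right; hen > bee → go right; hen > boa → go right. Place as right child of boa.
Insert koi: koi < ram → go left; koi > ape → go right; koi > bee → go right; koi > boa → go right; koi > hen → go right. Place as right child of hen.
Insert jay: jay < ram → go left; jay > ape → go right; jay > bee → go right; jay > boa → go right; jay > hen → go right; jay < koi → go left. Place as left child of koi.
Insert eel: eel < ram → go left; eel > ape → go right; eel > bee → go right; eel > boa → go right; eel < hen → go left. Place as left child of hen.
Insert pig: pig < ram → go left; pig > ape → go right; pig > bee → go right; pig > boa → go right; pig > hen → go right; pig > koi → go right. Place as right child of koi.
Insert dog: dog < ram → go left; dog > ape → go right; dog > bee → go right; dog > boa → go right; dog < hen → go left; dog < eel → go left. Place as left child of eel.
Insert rat: rat > ram → go right. Place as right child of ram.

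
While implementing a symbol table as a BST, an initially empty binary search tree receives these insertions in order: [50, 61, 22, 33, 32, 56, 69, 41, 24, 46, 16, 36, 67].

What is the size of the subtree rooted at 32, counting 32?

2

Resulting structure (node: left, right):
  50: L=22, R=61
  61: L=56, R=69
  22: L=16, R=33
  33: L=32, R=41
  32: L=24, R=–
  56: L=–, R=–
  69: L=67, R=–
  41: L=36, R=46
  24: L=–, R=–
  46: L=–, R=–
  16: L=–, R=–
  36: L=–, R=–
  67: L=–, R=–

Subtree rooted at 32 contains: 32, 24 — 2 nodes.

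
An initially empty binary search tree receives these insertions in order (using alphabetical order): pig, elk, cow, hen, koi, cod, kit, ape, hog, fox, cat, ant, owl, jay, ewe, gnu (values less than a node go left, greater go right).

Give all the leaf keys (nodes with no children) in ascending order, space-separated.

pig: root
elk: left child of pig (depth 1)
cow: left child of elk (depth 2)
hen: right child of elk (depth 2)
koi: right child of hen (depth 3)
cod: left child of cow (depth 3)
kit: left child of koi (depth 4)
ape: left child of cod (depth 4)
hog: left child of kit (depth 5)
fox: left child of hen (depth 3)
cat: right child of ape (depth 5)
ant: left child of ape (depth 5)
owl: right child of koi (depth 4)
jay: right child of hog (depth 6)
ewe: left child of fox (depth 4)
gnu: right child of fox (depth 4)

ant cat ewe gnu jay owl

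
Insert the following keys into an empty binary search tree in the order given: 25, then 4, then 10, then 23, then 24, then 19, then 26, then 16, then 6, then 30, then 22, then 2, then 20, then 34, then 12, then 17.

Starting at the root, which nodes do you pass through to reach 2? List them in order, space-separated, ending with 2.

Resulting structure (node: left, right):
  25: L=4, R=26
  4: L=2, R=10
  10: L=6, R=23
  23: L=19, R=24
  24: L=–, R=–
  19: L=16, R=22
  26: L=–, R=30
  16: L=12, R=17
  6: L=–, R=–
  30: L=–, R=34
  22: L=20, R=–
  2: L=–, R=–
  20: L=–, R=–
  34: L=–, R=–
  12: L=–, R=–
  17: L=–, R=–

25 4 2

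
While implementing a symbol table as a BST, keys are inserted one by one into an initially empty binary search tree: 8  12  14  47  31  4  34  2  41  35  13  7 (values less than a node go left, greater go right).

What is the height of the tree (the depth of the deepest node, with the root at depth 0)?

7

Resulting structure (node: left, right):
  8: L=4, R=12
  12: L=–, R=14
  14: L=13, R=47
  47: L=31, R=–
  31: L=–, R=34
  4: L=2, R=7
  34: L=–, R=41
  2: L=–, R=–
  41: L=35, R=–
  35: L=–, R=–
  13: L=–, R=–
  7: L=–, R=–

The deepest node is 35 at depth 7.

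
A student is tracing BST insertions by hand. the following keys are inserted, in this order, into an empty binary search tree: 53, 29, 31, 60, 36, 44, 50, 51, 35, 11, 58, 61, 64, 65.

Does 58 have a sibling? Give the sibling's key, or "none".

Insert 53: tree is empty, so 53 becomes the root.
Insert 29: 29 < 53 → go left. Place as left child of 53.
Insert 31: 31 < 53 → go left; 31 > 29 → go right. Place as right child of 29.
Insert 60: 60 > 53 → go right. Place as right child of 53.
Insert 36: 36 < 53 → go left; 36 > 29 → go right; 36 > 31 → go right. Place as right child of 31.
Insert 44: 44 < 53 → go left; 44 > 29 → go right; 44 > 31 → go right; 44 > 36 → go right. Place as right child of 36.
Insert 50: 50 < 53 → go left; 50 > 29 → go right; 50 > 31 → go right; 50 > 36 → go right; 50 > 44 → go right. Place as right child of 44.
Insert 51: 51 < 53 → go left; 51 > 29 → go right; 51 > 31 → go right; 51 > 36 → go right; 51 > 44 → go right; 51 > 50 → go right. Place as right child of 50.
Insert 35: 35 < 53 → go left; 35 > 29 → go right; 35 > 31 → go right; 35 < 36 → go left. Place as left child of 36.
Insert 11: 11 < 53 → go left; 11 < 29 → go left. Place as left child of 29.
Insert 58: 58 > 53 → go right; 58 < 60 → go left. Place as left child of 60.
Insert 61: 61 > 53 → go right; 61 > 60 → go right. Place as right child of 60.
Insert 64: 64 > 53 → go right; 64 > 60 → go right; 64 > 61 → go right. Place as right child of 61.
Insert 65: 65 > 53 → go right; 65 > 60 → go right; 65 > 61 → go right; 65 > 64 → go right. Place as right child of 64.

58's parent is 60; the other child of 60 is 61.

61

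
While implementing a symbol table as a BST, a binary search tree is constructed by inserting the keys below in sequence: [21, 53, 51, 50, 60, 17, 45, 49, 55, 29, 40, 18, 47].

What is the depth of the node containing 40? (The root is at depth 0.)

6

Resulting structure (node: left, right):
  21: L=17, R=53
  53: L=51, R=60
  51: L=50, R=–
  50: L=45, R=–
  60: L=55, R=–
  17: L=–, R=18
  45: L=29, R=49
  49: L=47, R=–
  55: L=–, R=–
  29: L=–, R=40
  40: L=–, R=–
  18: L=–, R=–
  47: L=–, R=–

Path to 40: 21 → 53 → 51 → 50 → 45 → 29 → 40, which is 6 edges.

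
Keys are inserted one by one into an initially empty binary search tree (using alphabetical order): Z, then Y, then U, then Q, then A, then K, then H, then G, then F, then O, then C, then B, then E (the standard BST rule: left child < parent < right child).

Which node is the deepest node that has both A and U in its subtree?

Insert Z: tree is empty, so Z becomes the root.
Insert Y: Y < Z → go left. Place as left child of Z.
Insert U: U < Z → go left; U < Y → go left. Place as left child of Y.
Insert Q: Q < Z → go left; Q < Y → go left; Q < U → go left. Place as left child of U.
Insert A: A < Z → go left; A < Y → go left; A < U → go left; A < Q → go left. Place as left child of Q.
Insert K: K < Z → go left; K < Y → go left; K < U → go left; K < Q → go left; K > A → go right. Place as right child of A.
Insert H: H < Z → go left; H < Y → go left; H < U → go left; H < Q → go left; H > A → go right; H < K → go left. Place as left child of K.
Insert G: G < Z → go left; G < Y → go left; G < U → go left; G < Q → go left; G > A → go right; G < K → go left; G < H → go left. Place as left child of H.
Insert F: F < Z → go left; F < Y → go left; F < U → go left; F < Q → go left; F > A → go right; F < K → go left; F < H → go left; F < G → go left. Place as left child of G.
Insert O: O < Z → go left; O < Y → go left; O < U → go left; O < Q → go left; O > A → go right; O > K → go right. Place as right child of K.
Insert C: C < Z → go left; C < Y → go left; C < U → go left; C < Q → go left; C > A → go right; C < K → go left; C < H → go left; C < G → go left; C < F → go left. Place as left child of F.
Insert B: B < Z → go left; B < Y → go left; B < U → go left; B < Q → go left; B > A → go right; B < K → go left; B < H → go left; B < G → go left; B < F → go left; B < C → go left. Place as left child of C.
Insert E: E < Z → go left; E < Y → go left; E < U → go left; E < Q → go left; E > A → go right; E < K → go left; E < H → go left; E < G → go left; E < F → go left; E > C → go right. Place as right child of C.

Path to A: Z → Y → U → Q → A
Path to U: Z → Y → U
U lies on both paths and is an ancestor of the other node.

U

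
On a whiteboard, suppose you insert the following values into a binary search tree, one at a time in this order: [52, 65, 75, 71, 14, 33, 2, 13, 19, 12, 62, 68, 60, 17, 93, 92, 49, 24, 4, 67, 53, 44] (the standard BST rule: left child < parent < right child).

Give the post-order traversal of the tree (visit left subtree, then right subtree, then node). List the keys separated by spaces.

52: root
65: right child of 52 (depth 1)
75: right child of 65 (depth 2)
71: left child of 75 (depth 3)
14: left child of 52 (depth 1)
33: right child of 14 (depth 2)
2: left child of 14 (depth 2)
13: right child of 2 (depth 3)
19: left child of 33 (depth 3)
12: left child of 13 (depth 4)
62: left child of 65 (depth 2)
68: left child of 71 (depth 4)
60: left child of 62 (depth 3)
17: left child of 19 (depth 4)
93: right child of 75 (depth 3)
92: left child of 93 (depth 4)
49: right child of 33 (depth 3)
24: right child of 19 (depth 4)
4: left child of 12 (depth 5)
67: left child of 68 (depth 5)
53: left child of 60 (depth 4)
44: left child of 49 (depth 4)

4 12 13 2 17 24 19 44 49 33 14 53 60 62 67 68 71 92 93 75 65 52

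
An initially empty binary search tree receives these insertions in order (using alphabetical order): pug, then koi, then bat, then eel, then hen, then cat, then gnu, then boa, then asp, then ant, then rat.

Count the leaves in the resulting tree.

pug: root
koi: left child of pug (depth 1)
bat: left child of koi (depth 2)
eel: right child of bat (depth 3)
hen: right child of eel (depth 4)
cat: left child of eel (depth 4)
gnu: left child of hen (depth 5)
boa: left child of cat (depth 5)
asp: left child of bat (depth 3)
ant: left child of asp (depth 4)
rat: right child of pug (depth 1)

Leaves: ant, boa, gnu, rat — 4 in total.

4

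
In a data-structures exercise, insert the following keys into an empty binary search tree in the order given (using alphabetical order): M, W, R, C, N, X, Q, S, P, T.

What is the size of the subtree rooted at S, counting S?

2

Insert M: tree is empty, so M becomes the root.
Insert W: W > M → go right. Place as right child of M.
Insert R: R > M → go right; R < W → go left. Place as left child of W.
Insert C: C < M → go left. Place as left child of M.
Insert N: N > M → go right; N < W → go left; N < R → go left. Place as left child of R.
Insert X: X > M → go right; X > W → go right. Place as right child of W.
Insert Q: Q > M → go right; Q < W → go left; Q < R → go left; Q > N → go right. Place as right child of N.
Insert S: S > M → go right; S < W → go left; S > R → go right. Place as right child of R.
Insert P: P > M → go right; P < W → go left; P < R → go left; P > N → go right; P < Q → go left. Place as left child of Q.
Insert T: T > M → go right; T < W → go left; T > R → go right; T > S → go right. Place as right child of S.

Subtree rooted at S contains: S, T — 2 nodes.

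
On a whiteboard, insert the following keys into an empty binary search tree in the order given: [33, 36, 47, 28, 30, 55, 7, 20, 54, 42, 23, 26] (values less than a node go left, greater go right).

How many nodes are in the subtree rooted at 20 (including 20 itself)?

Resulting structure (node: left, right):
  33: L=28, R=36
  36: L=–, R=47
  47: L=42, R=55
  28: L=7, R=30
  30: L=–, R=–
  55: L=54, R=–
  7: L=–, R=20
  20: L=–, R=23
  54: L=–, R=–
  42: L=–, R=–
  23: L=–, R=26
  26: L=–, R=–

Subtree rooted at 20 contains: 20, 23, 26 — 3 nodes.

3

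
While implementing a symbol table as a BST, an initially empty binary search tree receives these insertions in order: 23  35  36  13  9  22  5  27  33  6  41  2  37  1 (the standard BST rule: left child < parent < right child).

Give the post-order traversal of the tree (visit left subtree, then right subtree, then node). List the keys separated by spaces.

1 2 6 5 9 22 13 33 27 37 41 36 35 23

Insert 23: tree is empty, so 23 becomes the root.
Insert 35: 35 > 23 → go right. Place as right child of 23.
Insert 36: 36 > 23 → go right; 36 > 35 → go right. Place as right child of 35.
Insert 13: 13 < 23 → go left. Place as left child of 23.
Insert 9: 9 < 23 → go left; 9 < 13 → go left. Place as left child of 13.
Insert 22: 22 < 23 → go left; 22 > 13 → go right. Place as right child of 13.
Insert 5: 5 < 23 → go left; 5 < 13 → go left; 5 < 9 → go left. Place as left child of 9.
Insert 27: 27 > 23 → go right; 27 < 35 → go left. Place as left child of 35.
Insert 33: 33 > 23 → go right; 33 < 35 → go left; 33 > 27 → go right. Place as right child of 27.
Insert 6: 6 < 23 → go left; 6 < 13 → go left; 6 < 9 → go left; 6 > 5 → go right. Place as right child of 5.
Insert 41: 41 > 23 → go right; 41 > 35 → go right; 41 > 36 → go right. Place as right child of 36.
Insert 2: 2 < 23 → go left; 2 < 13 → go left; 2 < 9 → go left; 2 < 5 → go left. Place as left child of 5.
Insert 37: 37 > 23 → go right; 37 > 35 → go right; 37 > 36 → go right; 37 < 41 → go left. Place as left child of 41.
Insert 1: 1 < 23 → go left; 1 < 13 → go left; 1 < 9 → go left; 1 < 5 → go left; 1 < 2 → go left. Place as left child of 2.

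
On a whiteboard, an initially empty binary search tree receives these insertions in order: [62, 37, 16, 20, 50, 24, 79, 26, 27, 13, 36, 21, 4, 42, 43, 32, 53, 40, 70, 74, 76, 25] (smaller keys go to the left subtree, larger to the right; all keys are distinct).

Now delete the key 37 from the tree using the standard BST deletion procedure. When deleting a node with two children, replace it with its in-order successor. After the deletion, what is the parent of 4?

Insert 62: tree is empty, so 62 becomes the root.
Insert 37: 37 < 62 → go left. Place as left child of 62.
Insert 16: 16 < 62 → go left; 16 < 37 → go left. Place as left child of 37.
Insert 20: 20 < 62 → go left; 20 < 37 → go left; 20 > 16 → go right. Place as right child of 16.
Insert 50: 50 < 62 → go left; 50 > 37 → go right. Place as right child of 37.
Insert 24: 24 < 62 → go left; 24 < 37 → go left; 24 > 16 → go right; 24 > 20 → go right. Place as right child of 20.
Insert 79: 79 > 62 → go right. Place as right child of 62.
Insert 26: 26 < 62 → go left; 26 < 37 → go left; 26 > 16 → go right; 26 > 20 → go right; 26 > 24 → go right. Place as right child of 24.
Insert 27: 27 < 62 → go left; 27 < 37 → go left; 27 > 16 → go right; 27 > 20 → go right; 27 > 24 → go right; 27 > 26 → go right. Place as right child of 26.
Insert 13: 13 < 62 → go left; 13 < 37 → go left; 13 < 16 → go left. Place as left child of 16.
Insert 36: 36 < 62 → go left; 36 < 37 → go left; 36 > 16 → go right; 36 > 20 → go right; 36 > 24 → go right; 36 > 26 → go right; 36 > 27 → go right. Place as right child of 27.
Insert 21: 21 < 62 → go left; 21 < 37 → go left; 21 > 16 → go right; 21 > 20 → go right; 21 < 24 → go left. Place as left child of 24.
Insert 4: 4 < 62 → go left; 4 < 37 → go left; 4 < 16 → go left; 4 < 13 → go left. Place as left child of 13.
Insert 42: 42 < 62 → go left; 42 > 37 → go right; 42 < 50 → go left. Place as left child of 50.
Insert 43: 43 < 62 → go left; 43 > 37 → go right; 43 < 50 → go left; 43 > 42 → go right. Place as right child of 42.
Insert 32: 32 < 62 → go left; 32 < 37 → go left; 32 > 16 → go right; 32 > 20 → go right; 32 > 24 → go right; 32 > 26 → go right; 32 > 27 → go right; 32 < 36 → go left. Place as left child of 36.
Insert 53: 53 < 62 → go left; 53 > 37 → go right; 53 > 50 → go right. Place as right child of 50.
Insert 40: 40 < 62 → go left; 40 > 37 → go right; 40 < 50 → go left; 40 < 42 → go left. Place as left child of 42.
Insert 70: 70 > 62 → go right; 70 < 79 → go left. Place as left child of 79.
Insert 74: 74 > 62 → go right; 74 < 79 → go left; 74 > 70 → go right. Place as right child of 70.
Insert 76: 76 > 62 → go right; 76 < 79 → go left; 76 > 70 → go right; 76 > 74 → go right. Place as right child of 74.
Insert 25: 25 < 62 → go left; 25 < 37 → go left; 25 > 16 → go right; 25 > 20 → go right; 25 > 24 → go right; 25 < 26 → go left. Place as left child of 26.

Delete 37 (two children — replace with in-order successor).
After deletion, 4's parent is 13.

13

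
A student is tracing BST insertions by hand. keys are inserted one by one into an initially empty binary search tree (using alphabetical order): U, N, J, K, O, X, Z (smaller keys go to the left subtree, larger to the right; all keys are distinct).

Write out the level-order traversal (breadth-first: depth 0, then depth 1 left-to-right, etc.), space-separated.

U N X J O Z K

Resulting structure (node: left, right):
  U: L=N, R=X
  N: L=J, R=O
  J: L=–, R=K
  K: L=–, R=–
  O: L=–, R=–
  X: L=–, R=Z
  Z: L=–, R=–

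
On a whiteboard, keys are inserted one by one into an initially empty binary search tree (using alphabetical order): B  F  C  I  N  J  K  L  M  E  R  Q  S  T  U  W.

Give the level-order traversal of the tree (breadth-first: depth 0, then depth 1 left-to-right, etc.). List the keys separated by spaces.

Resulting structure (node: left, right):
  B: L=–, R=F
  F: L=C, R=I
  C: L=–, R=E
  I: L=–, R=N
  N: L=J, R=R
  J: L=–, R=K
  K: L=–, R=L
  L: L=–, R=M
  M: L=–, R=–
  E: L=–, R=–
  R: L=Q, R=S
  Q: L=–, R=–
  S: L=–, R=T
  T: L=–, R=U
  U: L=–, R=W
  W: L=–, R=–

B F C I E N J R K Q S L T M U W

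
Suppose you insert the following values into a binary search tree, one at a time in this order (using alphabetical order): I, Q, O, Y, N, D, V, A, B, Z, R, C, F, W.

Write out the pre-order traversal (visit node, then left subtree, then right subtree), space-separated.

I D A B C F Q O N Y V R W Z

I: root
Q: right child of I (depth 1)
O: left child of Q (depth 2)
Y: right child of Q (depth 2)
N: left child of O (depth 3)
D: left child of I (depth 1)
V: left child of Y (depth 3)
A: left child of D (depth 2)
B: right child of A (depth 3)
Z: right child of Y (depth 3)
R: left child of V (depth 4)
C: right child of B (depth 4)
F: right child of D (depth 2)
W: right child of V (depth 4)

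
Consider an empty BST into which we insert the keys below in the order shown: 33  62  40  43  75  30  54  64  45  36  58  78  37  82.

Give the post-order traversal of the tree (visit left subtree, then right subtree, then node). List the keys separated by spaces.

30 37 36 45 58 54 43 40 64 82 78 75 62 33

33: root
62: right child of 33 (depth 1)
40: left child of 62 (depth 2)
43: right child of 40 (depth 3)
75: right child of 62 (depth 2)
30: left child of 33 (depth 1)
54: right child of 43 (depth 4)
64: left child of 75 (depth 3)
45: left child of 54 (depth 5)
36: left child of 40 (depth 3)
58: right child of 54 (depth 5)
78: right child of 75 (depth 3)
37: right child of 36 (depth 4)
82: right child of 78 (depth 4)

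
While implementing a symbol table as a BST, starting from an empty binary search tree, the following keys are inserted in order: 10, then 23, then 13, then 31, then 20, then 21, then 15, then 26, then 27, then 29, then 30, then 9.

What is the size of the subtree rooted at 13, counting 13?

Insert 10: tree is empty, so 10 becomes the root.
Insert 23: 23 > 10 → go right. Place as right child of 10.
Insert 13: 13 > 10 → go right; 13 < 23 → go left. Place as left child of 23.
Insert 31: 31 > 10 → go right; 31 > 23 → go right. Place as right child of 23.
Insert 20: 20 > 10 → go right; 20 < 23 → go left; 20 > 13 → go right. Place as right child of 13.
Insert 21: 21 > 10 → go right; 21 < 23 → go left; 21 > 13 → go right; 21 > 20 → go right. Place as right child of 20.
Insert 15: 15 > 10 → go right; 15 < 23 → go left; 15 > 13 → go right; 15 < 20 → go left. Place as left child of 20.
Insert 26: 26 > 10 → go right; 26 > 23 → go right; 26 < 31 → go left. Place as left child of 31.
Insert 27: 27 > 10 → go right; 27 > 23 → go right; 27 < 31 → go left; 27 > 26 → go right. Place as right child of 26.
Insert 29: 29 > 10 → go right; 29 > 23 → go right; 29 < 31 → go left; 29 > 26 → go right; 29 > 27 → go right. Place as right child of 27.
Insert 30: 30 > 10 → go right; 30 > 23 → go right; 30 < 31 → go left; 30 > 26 → go right; 30 > 27 → go right; 30 > 29 → go right. Place as right child of 29.
Insert 9: 9 < 10 → go left. Place as left child of 10.

Subtree rooted at 13 contains: 13, 20, 15, 21 — 4 nodes.

4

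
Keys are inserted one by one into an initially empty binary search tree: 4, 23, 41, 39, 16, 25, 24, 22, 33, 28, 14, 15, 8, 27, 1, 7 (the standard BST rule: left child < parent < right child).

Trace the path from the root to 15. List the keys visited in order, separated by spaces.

Insert 4: tree is empty, so 4 becomes the root.
Insert 23: 23 > 4 → go right. Place as right child of 4.
Insert 41: 41 > 4 → go right; 41 > 23 → go right. Place as right child of 23.
Insert 39: 39 > 4 → go right; 39 > 23 → go right; 39 < 41 → go left. Place as left child of 41.
Insert 16: 16 > 4 → go right; 16 < 23 → go left. Place as left child of 23.
Insert 25: 25 > 4 → go right; 25 > 23 → go right; 25 < 41 → go left; 25 < 39 → go left. Place as left child of 39.
Insert 24: 24 > 4 → go right; 24 > 23 → go right; 24 < 41 → go left; 24 < 39 → go left; 24 < 25 → go left. Place as left child of 25.
Insert 22: 22 > 4 → go right; 22 < 23 → go left; 22 > 16 → go right. Place as right child of 16.
Insert 33: 33 > 4 → go right; 33 > 23 → go right; 33 < 41 → go left; 33 < 39 → go left; 33 > 25 → go right. Place as right child of 25.
Insert 28: 28 > 4 → go right; 28 > 23 → go right; 28 < 41 → go left; 28 < 39 → go left; 28 > 25 → go right; 28 < 33 → go left. Place as left child of 33.
Insert 14: 14 > 4 → go right; 14 < 23 → go left; 14 < 16 → go left. Place as left child of 16.
Insert 15: 15 > 4 → go right; 15 < 23 → go left; 15 < 16 → go left; 15 > 14 → go right. Place as right child of 14.
Insert 8: 8 > 4 → go right; 8 < 23 → go left; 8 < 16 → go left; 8 < 14 → go left. Place as left child of 14.
Insert 27: 27 > 4 → go right; 27 > 23 → go right; 27 < 41 → go left; 27 < 39 → go left; 27 > 25 → go right; 27 < 33 → go left; 27 < 28 → go left. Place as left child of 28.
Insert 1: 1 < 4 → go left. Place as left child of 4.
Insert 7: 7 > 4 → go right; 7 < 23 → go left; 7 < 16 → go left; 7 < 14 → go left; 7 < 8 → go left. Place as left child of 8.

4 23 16 14 15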